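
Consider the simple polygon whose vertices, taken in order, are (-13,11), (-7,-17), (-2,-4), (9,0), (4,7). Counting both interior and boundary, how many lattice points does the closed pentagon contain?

267

The shoelace formula gives twice the area as |((-13)·(-17) − (-7)·11) + ((-7)·(-4) − (-2)·(-17)) + ((-2)·0 − 9·(-4)) + (9·7 − 4·0) + (4·11 − (-13)·7)| = 526, so the area is 263.
Along each edge there are gcd(|Δx|,|Δy|)+1 lattice points, so counting each shared vertex once the boundary has gcd(6,28) + gcd(5,13) + gcd(11,4) + gcd(5,7) + gcd(17,4) = 2+1+1+1+1 = 6.
Pick's theorem gives I = A − B/2 + 1 = 263 − 6/2 + 1 = 261, so the closed region contains I + B = 261 + 6 = 267 lattice points.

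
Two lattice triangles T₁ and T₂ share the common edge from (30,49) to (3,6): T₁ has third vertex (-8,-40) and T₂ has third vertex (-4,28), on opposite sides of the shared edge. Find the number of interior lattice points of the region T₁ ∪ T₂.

The union is the simple quadrilateral with vertices (30,49), (-8,-40), (3,6), (-4,28) in order.
The shoelace formula gives twice the area as |[30·(-40) − (-8)·49] + [(-8)·6 − 3·(-40)] + [3·28 − (-4)·6] + [(-4)·49 − 30·28]| = 1664, so the area is 832.
Summing gcd(|Δx|,|Δy|) over the edges gives the boundary count: gcd(38,89) + gcd(11,46) + gcd(7,22) + gcd(34,21) = 1+1+1+1 = 4.
By Pick's theorem I = A − B/2 + 1 = 832 − 4/2 + 1 = 831.

831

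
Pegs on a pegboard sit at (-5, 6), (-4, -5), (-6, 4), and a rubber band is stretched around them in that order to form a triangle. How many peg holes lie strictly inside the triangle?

6

By the shoelace formula, twice the signed area is |[(-5)·(-5) − (-4)·6] + [(-4)·4 − (-6)·(-5)] + [(-6)·6 − (-5)·4]| = 13, so the area is 13/2.
Along each edge there are gcd(|Δx|,|Δy|)+1 lattice points, so counting each shared vertex once the boundary has gcd(1,11) + gcd(2,9) + gcd(1,2) = 1+1+1 = 3.
Pick's theorem gives I = A − B/2 + 1 = 13/2 − 3/2 + 1 = 6.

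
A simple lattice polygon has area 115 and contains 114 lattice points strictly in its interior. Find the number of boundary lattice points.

4

Pick's theorem gives A = I + B/2 − 1, so B = 2(A − I + 1) = 2(115 − 114 + 1) = 4.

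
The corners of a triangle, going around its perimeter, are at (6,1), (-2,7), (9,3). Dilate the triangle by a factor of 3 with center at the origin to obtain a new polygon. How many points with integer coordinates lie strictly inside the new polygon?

148

The shoelace formula gives twice the area as |[6·7 − (-2)·1] + [(-2)·3 − 9·7] + [9·1 − 6·3]| = 34, so the area is 17.
Along each edge there are gcd(|Δx|,|Δy|)+1 lattice points, so counting each shared vertex once the boundary has gcd(8,6) + gcd(11,4) + gcd(3,2) = 2+1+1 = 4.
Scaling by 3 multiplies the area by 3² = 9 (so the new area is 153) and multiplies the boundary lattice-point count by 3, giving 12.
By Pick's theorem, the interior count of the dilated polygon is 153 − 12/2 + 1 = 148.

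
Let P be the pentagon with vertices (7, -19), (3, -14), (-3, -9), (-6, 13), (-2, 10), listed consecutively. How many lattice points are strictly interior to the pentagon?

Using the shoelace formula, 2A = |(7·(-14) − 3·(-19)) + (3·(-9) − (-3)·(-14)) + ((-3)·13 − (-6)·(-9)) + ((-6)·10 − (-2)·13) + ((-2)·(-19) − 7·10)| = 269, so the area is 134.5.
Along each edge there are gcd(|Δx|,|Δy|)+1 lattice points, so counting each shared vertex once the boundary has gcd(4,5) + gcd(6,5) + gcd(3,22) + gcd(4,3) + gcd(9,29) = 1+1+1+1+1 = 5.
Pick's theorem gives I = A − B/2 + 1 = 134.5 − 5/2 + 1 = 133.

133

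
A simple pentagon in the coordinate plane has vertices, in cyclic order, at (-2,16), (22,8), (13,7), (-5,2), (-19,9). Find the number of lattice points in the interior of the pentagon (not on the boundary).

267

Using the shoelace formula, 2A = |[(-2)·8 − 22·16] + [22·7 − 13·8] + [13·2 − (-5)·7] + [(-5)·9 − (-19)·2] + [(-19)·16 − (-2)·9]| = 550, so the area is 275.
Along each edge there are gcd(|Δx|,|Δy|)+1 lattice points, so counting each shared vertex once the boundary has gcd(24,8) + gcd(9,1) + gcd(18,5) + gcd(14,7) + gcd(17,7) = 8+1+1+7+1 = 18.
By Pick's theorem A = I + B/2 − 1, so I = 275 − 18/2 + 1 = 267.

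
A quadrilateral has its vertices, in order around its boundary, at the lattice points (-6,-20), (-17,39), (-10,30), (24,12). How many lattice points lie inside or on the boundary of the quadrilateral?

975

By the shoelace formula, twice the signed area is |((-6)·39 − (-17)·(-20)) + ((-17)·30 − (-10)·39) + ((-10)·12 − 24·30) + (24·(-20) − (-6)·12)| = 1942, so the area is 971.
Along each edge there are gcd(|Δx|,|Δy|)+1 lattice points, so counting each shared vertex once the boundary has gcd(11,59) + gcd(7,9) + gcd(34,18) + gcd(30,32) = 1+1+2+2 = 6.
Pick's theorem gives I = A − B/2 + 1 = 971 − 6/2 + 1 = 969, so the closed region contains I + B = 969 + 6 = 975 lattice points.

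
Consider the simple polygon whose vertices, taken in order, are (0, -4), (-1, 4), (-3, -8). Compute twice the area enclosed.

28

By the shoelace formula, twice the signed area is |[0·4 − (-1)·(-4)] + [(-1)·(-8) − (-3)·4] + [(-3)·(-4) − 0·(-8)]| = 28, so the area is 14.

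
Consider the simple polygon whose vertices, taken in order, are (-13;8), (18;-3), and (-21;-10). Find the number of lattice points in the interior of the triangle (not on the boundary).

322

The shoelace formula gives twice the area as |((-13)·(-3) − 18·8) + (18·(-10) − (-21)·(-3)) + ((-21)·8 − (-13)·(-10))| = 646, so the area is 323.
The number of boundary lattice points is Σ gcd(|Δx|,|Δy|) = gcd(31,11) + gcd(39,7) + gcd(8,18) = 1+1+2 = 4.
By Pick's theorem A = I + B/2 − 1, so I = 323 − 4/2 + 1 = 322.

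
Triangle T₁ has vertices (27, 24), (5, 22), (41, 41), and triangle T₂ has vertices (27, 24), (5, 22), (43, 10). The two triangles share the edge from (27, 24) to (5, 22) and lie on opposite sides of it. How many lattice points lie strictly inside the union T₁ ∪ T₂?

The union is the simple quadrilateral with vertices (27, 24), (41, 41), (5, 22), (43, 10) in order.
By the shoelace formula, twice the signed area is |(27·41 − 41·24) + (41·22 − 5·41) + (5·10 − 43·22) + (43·24 − 27·10)| = 686, so the area is 343.
The number of boundary lattice points is Σ gcd(|Δx|,|Δy|) = gcd(14,17) + gcd(36,19) + gcd(38,12) + gcd(16,14) = 1+1+2+2 = 6.
By Pick's theorem I = A − B/2 + 1 = 343 − 6/2 + 1 = 341.

341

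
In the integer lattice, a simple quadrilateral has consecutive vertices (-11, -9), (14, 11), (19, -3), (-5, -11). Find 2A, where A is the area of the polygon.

The shoelace formula gives twice the area as |((-11)·11 − 14·(-9)) + (14·(-3) − 19·11) + (19·(-11) − (-5)·(-3)) + ((-5)·(-9) − (-11)·(-11))| = 546, so the area is 273.

546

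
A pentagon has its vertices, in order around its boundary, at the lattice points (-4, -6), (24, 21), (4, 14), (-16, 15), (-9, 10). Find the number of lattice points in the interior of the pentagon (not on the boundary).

Using the shoelace formula, 2A = |[(-4)·21 − 24·(-6)] + [24·14 − 4·21] + [4·15 − (-16)·14] + [(-16)·10 − (-9)·15] + [(-9)·(-6) − (-4)·10]| = 665, so the area is 665/2.
Along each edge there are gcd(|Δx|,|Δy|)+1 lattice points, so counting each shared vertex once the boundary has gcd(28,27) + gcd(20,7) + gcd(20,1) + gcd(7,5) + gcd(5,16) = 1+1+1+1+1 = 5.
Pick's theorem gives I = A − B/2 + 1 = 665/2 − 5/2 + 1 = 331.

331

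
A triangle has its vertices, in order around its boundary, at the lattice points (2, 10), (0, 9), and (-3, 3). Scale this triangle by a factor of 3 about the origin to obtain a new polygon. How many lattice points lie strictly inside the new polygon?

Using the shoelace formula, 2A = |(2·9 − 0·10) + (0·3 − (-3)·9) + ((-3)·10 − 2·3)| = 9, so the area is 9/2.
The number of boundary lattice points is Σ gcd(|Δx|,|Δy|) = gcd(2,1) + gcd(3,6) + gcd(5,7) = 1+3+1 = 5.
Scaling by 3 multiplies the area by 3² = 9 (so the new area is 40.5) and multiplies the boundary lattice-point count by 3, giving 15.
By Pick's theorem, the interior count of the dilated polygon is 40.5 − 15/2 + 1 = 34.

34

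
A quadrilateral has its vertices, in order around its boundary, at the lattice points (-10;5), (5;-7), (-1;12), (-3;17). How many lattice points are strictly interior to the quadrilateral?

134

The shoelace formula gives twice the area as |((-10)·(-7) − 5·5) + (5·12 − (-1)·(-7)) + ((-1)·17 − (-3)·12) + ((-3)·5 − (-10)·17)| = 272, so the area is 136.
Summing gcd(|Δx|,|Δy|) over the edges gives the boundary count: gcd(15,12) + gcd(6,19) + gcd(2,5) + gcd(7,12) = 3+1+1+1 = 6.
Pick's theorem gives I = A − B/2 + 1 = 136 − 6/2 + 1 = 134.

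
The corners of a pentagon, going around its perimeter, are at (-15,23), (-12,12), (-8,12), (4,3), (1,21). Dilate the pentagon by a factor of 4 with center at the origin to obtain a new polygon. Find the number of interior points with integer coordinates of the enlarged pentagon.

The shoelace formula gives twice the area as |[(-15)·12 − (-12)·23] + [(-12)·12 − (-8)·12] + [(-8)·3 − 4·12] + [4·21 − 1·3] + [1·23 − (-15)·21]| = 395, so the area is 197.5.
Summing gcd(|Δx|,|Δy|) over the edges gives the boundary count: gcd(3,11) + gcd(4,0) + gcd(12,9) + gcd(3,18) + gcd(16,2) = 1+4+3+3+2 = 13.
Scaling by 4 multiplies the area by 4² = 16 (so the new area is 3160) and multiplies the boundary lattice-point count by 4, giving 52.
By Pick's theorem, the interior count of the dilated polygon is 3160 − 52/2 + 1 = 3135.

3135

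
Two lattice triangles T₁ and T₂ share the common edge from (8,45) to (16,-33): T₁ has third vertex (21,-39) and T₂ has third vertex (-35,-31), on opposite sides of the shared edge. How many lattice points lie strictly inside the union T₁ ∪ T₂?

2151

The union is the simple quadrilateral with vertices (8,45), (21,-39), (16,-33), (-35,-31) in order.
Using the shoelace formula, 2A = |[8·(-39) − 21·45] + [21·(-33) − 16·(-39)] + [16·(-31) − (-35)·(-33)] + [(-35)·45 − 8·(-31)]| = 4304, so the area is 2152.
Along each edge there are gcd(|Δx|,|Δy|)+1 lattice points, so counting each shared vertex once the boundary has gcd(13,84) + gcd(5,6) + gcd(51,2) + gcd(43,76) = 1+1+1+1 = 4.
By Pick's theorem I = A − B/2 + 1 = 2152 − 4/2 + 1 = 2151.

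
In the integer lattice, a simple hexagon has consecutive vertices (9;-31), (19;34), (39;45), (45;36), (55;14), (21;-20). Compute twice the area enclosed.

3412

Using the shoelace formula, 2A = |(9·34 − 19·(-31)) + (19·45 − 39·34) + (39·36 − 45·45) + (45·14 − 55·36) + (55·(-20) − 21·14) + (21·(-31) − 9·(-20))| = 3412, so the area is 1706.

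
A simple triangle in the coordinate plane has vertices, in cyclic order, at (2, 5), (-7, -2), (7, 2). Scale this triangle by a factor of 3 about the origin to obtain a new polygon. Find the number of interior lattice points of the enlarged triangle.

274

By the shoelace formula, twice the signed area is |[2·(-2) − (-7)·5] + [(-7)·2 − 7·(-2)] + [7·5 − 2·2]| = 62, so the area is 31.
The number of boundary lattice points is Σ gcd(|Δx|,|Δy|) = gcd(9,7) + gcd(14,4) + gcd(5,3) = 1+2+1 = 4.
Scaling by 3 multiplies the area by 3² = 9 (so the new area is 279) and multiplies the boundary lattice-point count by 3, giving 12.
By Pick's theorem, the interior count of the dilated polygon is 279 − 12/2 + 1 = 274.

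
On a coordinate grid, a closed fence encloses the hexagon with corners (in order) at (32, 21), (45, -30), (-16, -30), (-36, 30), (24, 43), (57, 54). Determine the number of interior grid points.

4578

By the shoelace formula, twice the signed area is |[32·(-30) − 45·21] + [45·(-30) − (-16)·(-30)] + [(-16)·30 − (-36)·(-30)] + [(-36)·43 − 24·30] + [24·54 − 57·43] + [57·21 − 32·54]| = 9249, so the area is 9249/2.
Along each edge there are gcd(|Δx|,|Δy|)+1 lattice points, so counting each shared vertex once the boundary has gcd(13,51) + gcd(61,0) + gcd(20,60) + gcd(60,13) + gcd(33,11) + gcd(25,33) = 1+61+20+1+11+1 = 95.
By Pick's theorem A = I + B/2 − 1, so I = 9249/2 − 95/2 + 1 = 4578.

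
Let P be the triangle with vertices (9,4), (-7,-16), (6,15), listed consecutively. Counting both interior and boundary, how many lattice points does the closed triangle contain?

By the shoelace formula, twice the signed area is |(9·(-16) − (-7)·4) + ((-7)·15 − 6·(-16)) + (6·4 − 9·15)| = 236, so the area is 118.
Summing gcd(|Δx|,|Δy|) over the edges gives the boundary count: gcd(16,20) + gcd(13,31) + gcd(3,11) = 4+1+1 = 6.
Pick's theorem gives I = A − B/2 + 1 = 118 − 6/2 + 1 = 116, so the closed region contains I + B = 116 + 6 = 122 lattice points.

122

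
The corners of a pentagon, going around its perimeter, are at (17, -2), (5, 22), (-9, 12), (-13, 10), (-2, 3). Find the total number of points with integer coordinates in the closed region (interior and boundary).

331

Using the shoelace formula, 2A = |(17·22 − 5·(-2)) + (5·12 − (-9)·22) + ((-9)·10 − (-13)·12) + ((-13)·3 − (-2)·10) + ((-2)·(-2) − 17·3)| = 642, so the area is 321.
Along each edge there are gcd(|Δx|,|Δy|)+1 lattice points, so counting each shared vertex once the boundary has gcd(12,24) + gcd(14,10) + gcd(4,2) + gcd(11,7) + gcd(19,5) = 12+2+2+1+1 = 18.
Pick's theorem gives I = A − B/2 + 1 = 321 − 18/2 + 1 = 313, so the closed region contains I + B = 313 + 18 = 331 lattice points.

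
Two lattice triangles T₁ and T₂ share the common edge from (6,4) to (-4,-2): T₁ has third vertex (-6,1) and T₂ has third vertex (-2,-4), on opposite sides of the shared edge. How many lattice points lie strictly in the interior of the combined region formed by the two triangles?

31

The union is the simple quadrilateral with vertices (6,4), (-6,1), (-4,-2), (-2,-4) in order.
Using the shoelace formula, 2A = |(6·1 − (-6)·4) + ((-6)·(-2) − (-4)·1) + ((-4)·(-4) − (-2)·(-2)) + ((-2)·4 − 6·(-4))| = 74, so the area is 37.
Along each edge there are gcd(|Δx|,|Δy|)+1 lattice points, so counting each shared vertex once the boundary has gcd(12,3) + gcd(2,3) + gcd(2,2) + gcd(8,8) = 3+1+2+8 = 14.
By Pick's theorem I = A − B/2 + 1 = 37 − 14/2 + 1 = 31.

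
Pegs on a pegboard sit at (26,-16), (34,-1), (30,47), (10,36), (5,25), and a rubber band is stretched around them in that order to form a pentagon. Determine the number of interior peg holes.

1045

Using the shoelace formula, 2A = |(26·(-1) − 34·(-16)) + (34·47 − 30·(-1)) + (30·36 − 10·47) + (10·25 − 5·36) + (5·(-16) − 26·25)| = 2096, so the area is 1048.
Along each edge there are gcd(|Δx|,|Δy|)+1 lattice points, so counting each shared vertex once the boundary has gcd(8,15) + gcd(4,48) + gcd(20,11) + gcd(5,11) + gcd(21,41) = 1+4+1+1+1 = 8.
Pick's theorem gives I = A − B/2 + 1 = 1048 − 8/2 + 1 = 1045.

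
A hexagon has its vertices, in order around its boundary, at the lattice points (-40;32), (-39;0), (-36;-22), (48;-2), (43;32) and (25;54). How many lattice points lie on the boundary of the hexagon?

The number of boundary lattice points is Σ gcd(|Δx|,|Δy|) = gcd(1,32) + gcd(3,22) + gcd(84,20) + gcd(5,34) + gcd(18,22) + gcd(65,22) = 1+1+4+1+2+1 = 10.

10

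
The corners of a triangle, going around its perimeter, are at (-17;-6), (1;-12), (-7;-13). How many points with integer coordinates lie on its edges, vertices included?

The number of boundary lattice points is Σ gcd(|Δx|,|Δy|) = gcd(18,6) + gcd(8,1) + gcd(10,7) = 6+1+1 = 8.

8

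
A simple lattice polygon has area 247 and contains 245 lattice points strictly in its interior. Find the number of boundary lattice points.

6

Pick's theorem gives A = I + B/2 − 1, so B = 2(A − I + 1) = 2(247 − 245 + 1) = 6.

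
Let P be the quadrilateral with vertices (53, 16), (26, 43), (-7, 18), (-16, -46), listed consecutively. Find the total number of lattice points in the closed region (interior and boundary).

2728

The shoelace formula gives twice the area as |(53·43 − 26·16) + (26·18 − (-7)·43) + ((-7)·(-46) − (-16)·18) + ((-16)·16 − 53·(-46))| = 5424, so the area is 2712.
The number of boundary lattice points is Σ gcd(|Δx|,|Δy|) = gcd(27,27) + gcd(33,25) + gcd(9,64) + gcd(69,62) = 27+1+1+1 = 30.
Pick's theorem gives I = A − B/2 + 1 = 2712 − 30/2 + 1 = 2698, so the closed region contains I + B = 2698 + 30 = 2728 lattice points.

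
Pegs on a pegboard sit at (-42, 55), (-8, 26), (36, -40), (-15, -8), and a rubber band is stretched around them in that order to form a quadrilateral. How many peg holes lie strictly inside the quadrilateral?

1643

By the shoelace formula, twice the signed area is |[(-42)·26 − (-8)·55] + [(-8)·(-40) − 36·26] + [36·(-8) − (-15)·(-40)] + [(-15)·55 − (-42)·(-8)]| = 3317, so the area is 3317/2.
Along each edge there are gcd(|Δx|,|Δy|)+1 lattice points, so counting each shared vertex once the boundary has gcd(34,29) + gcd(44,66) + gcd(51,32) + gcd(27,63) = 1+22+1+9 = 33.
By Pick's theorem A = I + B/2 − 1, so I = 3317/2 − 33/2 + 1 = 1643.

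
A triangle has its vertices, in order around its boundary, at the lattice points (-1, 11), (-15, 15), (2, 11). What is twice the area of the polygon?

Using the shoelace formula, 2A = |((-1)·15 − (-15)·11) + ((-15)·11 − 2·15) + (2·11 − (-1)·11)| = 12, so the area is 6.

12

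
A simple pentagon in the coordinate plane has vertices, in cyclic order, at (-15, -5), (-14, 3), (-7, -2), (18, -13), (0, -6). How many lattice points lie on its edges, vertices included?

Summing gcd(|Δx|,|Δy|) over the edges gives the boundary count: gcd(1,8) + gcd(7,5) + gcd(25,11) + gcd(18,7) + gcd(15,1) = 1+1+1+1+1 = 5.

5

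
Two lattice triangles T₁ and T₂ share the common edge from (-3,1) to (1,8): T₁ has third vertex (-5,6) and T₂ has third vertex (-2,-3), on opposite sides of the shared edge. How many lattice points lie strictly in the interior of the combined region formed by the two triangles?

27

The union is the simple quadrilateral with vertices (-3,1), (-5,6), (1,8), (-2,-3) in order.
By the shoelace formula, twice the signed area is |[(-3)·6 − (-5)·1] + [(-5)·8 − 1·6] + [1·(-3) − (-2)·8] + [(-2)·1 − (-3)·(-3)]| = 57, so the area is 57/2.
Summing gcd(|Δx|,|Δy|) over the edges gives the boundary count: gcd(2,5) + gcd(6,2) + gcd(3,11) + gcd(1,4) = 1+2+1+1 = 5.
By Pick's theorem I = A − B/2 + 1 = 57/2 − 5/2 + 1 = 27.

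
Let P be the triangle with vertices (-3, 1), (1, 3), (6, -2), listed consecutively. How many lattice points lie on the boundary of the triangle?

The number of boundary lattice points is Σ gcd(|Δx|,|Δy|) = gcd(4,2) + gcd(5,5) + gcd(9,3) = 2+5+3 = 10.

10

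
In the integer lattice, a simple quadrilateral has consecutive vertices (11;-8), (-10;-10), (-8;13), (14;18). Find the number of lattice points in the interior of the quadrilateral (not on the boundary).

517

Using the shoelace formula, 2A = |[11·(-10) − (-10)·(-8)] + [(-10)·13 − (-8)·(-10)] + [(-8)·18 − 14·13] + [14·(-8) − 11·18]| = 1036, so the area is 518.
Summing gcd(|Δx|,|Δy|) over the edges gives the boundary count: gcd(21,2) + gcd(2,23) + gcd(22,5) + gcd(3,26) = 1+1+1+1 = 4.
By Pick's theorem A = I + B/2 − 1, so I = 518 − 4/2 + 1 = 517.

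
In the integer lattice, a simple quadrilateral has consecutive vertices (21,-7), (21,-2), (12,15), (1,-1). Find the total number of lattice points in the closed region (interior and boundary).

221

Using the shoelace formula, 2A = |(21·(-2) − 21·(-7)) + (21·15 − 12·(-2)) + (12·(-1) − 1·15) + (1·(-7) − 21·(-1))| = 431, so the area is 431/2.
Summing gcd(|Δx|,|Δy|) over the edges gives the boundary count: gcd(0,5) + gcd(9,17) + gcd(11,16) + gcd(20,6) = 5+1+1+2 = 9.
Pick's theorem gives I = A − B/2 + 1 = 431/2 − 9/2 + 1 = 212, so the closed region contains I + B = 212 + 9 = 221 lattice points.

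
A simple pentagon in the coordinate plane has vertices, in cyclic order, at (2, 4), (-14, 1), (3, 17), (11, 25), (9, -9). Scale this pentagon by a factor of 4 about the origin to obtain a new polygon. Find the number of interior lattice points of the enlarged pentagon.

4495

By the shoelace formula, twice the signed area is |[2·1 − (-14)·4] + [(-14)·17 − 3·1] + [3·25 − 11·17] + [11·(-9) − 9·25] + [9·4 − 2·(-9)]| = 565, so the area is 282.5.
The number of boundary lattice points is Σ gcd(|Δx|,|Δy|) = gcd(16,3) + gcd(17,16) + gcd(8,8) + gcd(2,34) + gcd(7,13) = 1+1+8+2+1 = 13.
Scaling by 4 multiplies the area by 4² = 16 (so the new area is 4520) and multiplies the boundary lattice-point count by 4, giving 52.
By Pick's theorem, the interior count of the dilated polygon is 4520 − 52/2 + 1 = 4495.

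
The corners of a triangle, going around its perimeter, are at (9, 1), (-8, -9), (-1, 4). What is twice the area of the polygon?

Using the shoelace formula, 2A = |(9·(-9) − (-8)·1) + ((-8)·4 − (-1)·(-9)) + ((-1)·1 − 9·4)| = 151, so the area is 75.5.

151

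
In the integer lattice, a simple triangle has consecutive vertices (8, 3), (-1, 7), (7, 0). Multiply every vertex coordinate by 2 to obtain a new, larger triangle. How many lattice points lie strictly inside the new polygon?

Using the shoelace formula, 2A = |(8·7 − (-1)·3) + ((-1)·0 − 7·7) + (7·3 − 8·0)| = 31, so the area is 15.5.
Along each edge there are gcd(|Δx|,|Δy|)+1 lattice points, so counting each shared vertex once the boundary has gcd(9,4) + gcd(8,7) + gcd(1,3) = 1+1+1 = 3.
Scaling by 2 multiplies the area by 2² = 4 (so the new area is 62) and multiplies the boundary lattice-point count by 2, giving 6.
By Pick's theorem, the interior count of the dilated polygon is 62 − 6/2 + 1 = 60.

60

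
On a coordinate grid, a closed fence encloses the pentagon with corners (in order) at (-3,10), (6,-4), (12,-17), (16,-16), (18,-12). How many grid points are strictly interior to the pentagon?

By the shoelace formula, twice the signed area is |[(-3)·(-4) − 6·10] + [6·(-17) − 12·(-4)] + [12·(-16) − 16·(-17)] + [16·(-12) − 18·(-16)] + [18·10 − (-3)·(-12)]| = 218, so the area is 109.
Along each edge there are gcd(|Δx|,|Δy|)+1 lattice points, so counting each shared vertex once the boundary has gcd(9,14) + gcd(6,13) + gcd(4,1) + gcd(2,4) + gcd(21,22) = 1+1+1+2+1 = 6.
Pick's theorem gives I = A − B/2 + 1 = 109 − 6/2 + 1 = 107.

107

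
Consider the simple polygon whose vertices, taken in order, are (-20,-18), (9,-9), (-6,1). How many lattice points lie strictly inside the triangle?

210

Using the shoelace formula, 2A = |((-20)·(-9) − 9·(-18)) + (9·1 − (-6)·(-9)) + ((-6)·(-18) − (-20)·1)| = 425, so the area is 425/2.
Along each edge there are gcd(|Δx|,|Δy|)+1 lattice points, so counting each shared vertex once the boundary has gcd(29,9) + gcd(15,10) + gcd(14,19) = 1+5+1 = 7.
Pick's theorem gives I = A − B/2 + 1 = 425/2 − 7/2 + 1 = 210.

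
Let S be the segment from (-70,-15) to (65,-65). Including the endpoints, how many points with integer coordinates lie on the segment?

The number of lattice points on a segment between lattice points is gcd(|Δx|,|Δy|) + 1 = gcd(135,50) + 1 = 5 + 1 = 6.

6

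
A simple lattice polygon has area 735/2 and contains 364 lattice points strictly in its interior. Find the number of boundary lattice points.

9

Pick's theorem gives A = I + B/2 − 1, so B = 2(A − I + 1) = 2(735/2 − 364 + 1) = 9.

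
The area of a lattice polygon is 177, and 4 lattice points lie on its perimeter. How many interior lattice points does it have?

176

From Pick's theorem, I = A − B/2 + 1 = 177 − 4/2 + 1 = 176.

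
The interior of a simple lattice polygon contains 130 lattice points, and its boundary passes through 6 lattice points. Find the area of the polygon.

132

By Pick's theorem, A = I + B/2 − 1 = 130 + 6/2 − 1 = 132.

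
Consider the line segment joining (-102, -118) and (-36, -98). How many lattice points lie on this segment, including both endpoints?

The number of lattice points on a segment between lattice points is gcd(|Δx|,|Δy|) + 1 = gcd(66,20) + 1 = 2 + 1 = 3.

3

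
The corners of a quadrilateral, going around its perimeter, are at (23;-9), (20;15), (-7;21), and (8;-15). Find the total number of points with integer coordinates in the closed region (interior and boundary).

The shoelace formula gives twice the area as |(23·15 − 20·(-9)) + (20·21 − (-7)·15) + ((-7)·(-15) − 8·21) + (8·(-9) − 23·(-15))| = 1260, so the area is 630.
Along each edge there are gcd(|Δx|,|Δy|)+1 lattice points, so counting each shared vertex once the boundary has gcd(3,24) + gcd(27,6) + gcd(15,36) + gcd(15,6) = 3+3+3+3 = 12.
Pick's theorem gives I = A − B/2 + 1 = 630 − 12/2 + 1 = 625, so the closed region contains I + B = 625 + 12 = 637 lattice points.

637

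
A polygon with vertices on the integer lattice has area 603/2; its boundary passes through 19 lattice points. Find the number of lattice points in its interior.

293

Pick's theorem A = I + B/2 − 1 rearranges to I = A − B/2 + 1 = 603/2 − 19/2 + 1 = 293.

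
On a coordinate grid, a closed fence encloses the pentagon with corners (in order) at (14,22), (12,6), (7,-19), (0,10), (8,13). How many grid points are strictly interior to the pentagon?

By the shoelace formula, twice the signed area is |[14·6 − 12·22] + [12·(-19) − 7·6] + [7·10 − 0·(-19)] + [0·13 − 8·10] + [8·22 − 14·13]| = 466, so the area is 233.
The number of boundary lattice points is Σ gcd(|Δx|,|Δy|) = gcd(2,16) + gcd(5,25) + gcd(7,29) + gcd(8,3) + gcd(6,9) = 2+5+1+1+3 = 12.
Pick's theorem gives I = A − B/2 + 1 = 233 − 12/2 + 1 = 228.

228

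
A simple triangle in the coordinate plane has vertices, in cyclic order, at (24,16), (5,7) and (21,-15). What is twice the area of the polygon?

By the shoelace formula, twice the signed area is |[24·7 − 5·16] + [5·(-15) − 21·7] + [21·16 − 24·(-15)]| = 562, so the area is 281.

562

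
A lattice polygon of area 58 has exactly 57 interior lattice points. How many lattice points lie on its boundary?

Pick's theorem gives A = I + B/2 − 1, so B = 2(A − I + 1) = 2(58 − 57 + 1) = 4.

4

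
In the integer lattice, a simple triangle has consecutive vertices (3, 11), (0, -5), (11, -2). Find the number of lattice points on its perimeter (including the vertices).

3

Along each edge there are gcd(|Δx|,|Δy|)+1 lattice points, so counting each shared vertex once the boundary has gcd(3,16) + gcd(11,3) + gcd(8,13) = 1+1+1 = 3.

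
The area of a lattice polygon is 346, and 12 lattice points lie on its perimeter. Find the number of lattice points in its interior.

341

From Pick's theorem, I = A − B/2 + 1 = 346 − 12/2 + 1 = 341.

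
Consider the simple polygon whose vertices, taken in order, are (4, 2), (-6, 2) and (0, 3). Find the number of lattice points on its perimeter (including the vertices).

Summing gcd(|Δx|,|Δy|) over the edges gives the boundary count: gcd(10,0) + gcd(6,1) + gcd(4,1) = 10+1+1 = 12.

12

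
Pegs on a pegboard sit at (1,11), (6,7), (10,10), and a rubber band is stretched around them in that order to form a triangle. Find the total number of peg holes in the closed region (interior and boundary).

18

Using the shoelace formula, 2A = |[1·7 − 6·11] + [6·10 − 10·7] + [10·11 − 1·10]| = 31, so the area is 31/2.
The number of boundary lattice points is Σ gcd(|Δx|,|Δy|) = gcd(5,4) + gcd(4,3) + gcd(9,1) = 1+1+1 = 3.
Pick's theorem gives I = A − B/2 + 1 = 31/2 − 3/2 + 1 = 15, so the closed region contains I + B = 15 + 3 = 18 lattice points.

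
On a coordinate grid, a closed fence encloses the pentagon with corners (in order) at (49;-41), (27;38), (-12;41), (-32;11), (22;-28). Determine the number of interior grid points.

By the shoelace formula, twice the signed area is |(49·38 − 27·(-41)) + (27·41 − (-12)·38) + ((-12)·11 − (-32)·41) + ((-32)·(-28) − 22·11) + (22·(-41) − 49·(-28))| = 6836, so the area is 3418.
The number of boundary lattice points is Σ gcd(|Δx|,|Δy|) = gcd(22,79) + gcd(39,3) + gcd(20,30) + gcd(54,39) + gcd(27,13) = 1+3+10+3+1 = 18.
By Pick's theorem A = I + B/2 − 1, so I = 3418 − 18/2 + 1 = 3410.

3410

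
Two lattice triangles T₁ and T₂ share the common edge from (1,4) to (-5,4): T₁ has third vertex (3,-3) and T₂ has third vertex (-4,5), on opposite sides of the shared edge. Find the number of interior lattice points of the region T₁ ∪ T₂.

23

The union is the simple quadrilateral with vertices (1,4), (3,-3), (-5,4), (-4,5) in order.
By the shoelace formula, twice the signed area is |[1·(-3) − 3·4] + [3·4 − (-5)·(-3)] + [(-5)·5 − (-4)·4] + [(-4)·4 − 1·5]| = 48, so the area is 24.
The number of boundary lattice points is Σ gcd(|Δx|,|Δy|) = gcd(2,7) + gcd(8,7) + gcd(1,1) + gcd(5,1) = 1+1+1+1 = 4.
By Pick's theorem I = A − B/2 + 1 = 24 − 4/2 + 1 = 23.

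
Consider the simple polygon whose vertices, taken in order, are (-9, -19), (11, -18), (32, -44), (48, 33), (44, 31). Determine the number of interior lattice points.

1553

By the shoelace formula, twice the signed area is |[(-9)·(-18) − 11·(-19)] + [11·(-44) − 32·(-18)] + [32·33 − 48·(-44)] + [48·31 − 44·33] + [44·(-19) − (-9)·31]| = 3110, so the area is 1555.
The number of boundary lattice points is Σ gcd(|Δx|,|Δy|) = gcd(20,1) + gcd(21,26) + gcd(16,77) + gcd(4,2) + gcd(53,50) = 1+1+1+2+1 = 6.
Pick's theorem gives I = A − B/2 + 1 = 1555 − 6/2 + 1 = 1553.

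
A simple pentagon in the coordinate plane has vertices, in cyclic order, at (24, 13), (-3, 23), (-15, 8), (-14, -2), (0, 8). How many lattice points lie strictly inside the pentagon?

372

By the shoelace formula, twice the signed area is |(24·23 − (-3)·13) + ((-3)·8 − (-15)·23) + ((-15)·(-2) − (-14)·8) + ((-14)·8 − 0·(-2)) + (0·13 − 24·8)| = 750, so the area is 375.
Summing gcd(|Δx|,|Δy|) over the edges gives the boundary count: gcd(27,10) + gcd(12,15) + gcd(1,10) + gcd(14,10) + gcd(24,5) = 1+3+1+2+1 = 8.
Pick's theorem gives I = A − B/2 + 1 = 375 − 8/2 + 1 = 372.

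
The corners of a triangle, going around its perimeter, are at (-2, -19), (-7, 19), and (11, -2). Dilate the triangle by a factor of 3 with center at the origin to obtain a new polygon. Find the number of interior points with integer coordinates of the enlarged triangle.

The shoelace formula gives twice the area as |((-2)·19 − (-7)·(-19)) + ((-7)·(-2) − 11·19) + (11·(-19) − (-2)·(-2))| = 579, so the area is 579/2.
Summing gcd(|Δx|,|Δy|) over the edges gives the boundary count: gcd(5,38) + gcd(18,21) + gcd(13,17) = 1+3+1 = 5.
Scaling by 3 multiplies the area by 3² = 9 (so the new area is 5211/2) and multiplies the boundary lattice-point count by 3, giving 15.
By Pick's theorem, the interior count of the dilated polygon is 5211/2 − 15/2 + 1 = 2599.

2599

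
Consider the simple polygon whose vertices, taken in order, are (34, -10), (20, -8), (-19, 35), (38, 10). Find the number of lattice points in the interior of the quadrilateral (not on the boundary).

The shoelace formula gives twice the area as |[34·(-8) − 20·(-10)] + [20·35 − (-19)·(-8)] + [(-19)·10 − 38·35] + [38·(-10) − 34·10]| = 1764, so the area is 882.
The number of boundary lattice points is Σ gcd(|Δx|,|Δy|) = gcd(14,2) + gcd(39,43) + gcd(57,25) + gcd(4,20) = 2+1+1+4 = 8.
By Pick's theorem A = I + B/2 − 1, so I = 882 − 8/2 + 1 = 879.

879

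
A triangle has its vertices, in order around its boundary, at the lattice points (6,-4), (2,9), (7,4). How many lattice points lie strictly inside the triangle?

20

Using the shoelace formula, 2A = |[6·9 − 2·(-4)] + [2·4 − 7·9] + [7·(-4) − 6·4]| = 45, so the area is 22.5.
The number of boundary lattice points is Σ gcd(|Δx|,|Δy|) = gcd(4,13) + gcd(5,5) + gcd(1,8) = 1+5+1 = 7.
Pick's theorem gives I = A − B/2 + 1 = 22.5 − 7/2 + 1 = 20.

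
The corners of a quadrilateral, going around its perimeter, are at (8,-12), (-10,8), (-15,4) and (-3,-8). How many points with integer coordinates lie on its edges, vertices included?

Summing gcd(|Δx|,|Δy|) over the edges gives the boundary count: gcd(18,20) + gcd(5,4) + gcd(12,12) + gcd(11,4) = 2+1+12+1 = 16.

16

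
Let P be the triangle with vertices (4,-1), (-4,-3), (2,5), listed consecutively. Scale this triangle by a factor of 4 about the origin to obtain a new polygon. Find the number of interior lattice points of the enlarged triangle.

405

By the shoelace formula, twice the signed area is |(4·(-3) − (-4)·(-1)) + ((-4)·5 − 2·(-3)) + (2·(-1) − 4·5)| = 52, so the area is 26.
The number of boundary lattice points is Σ gcd(|Δx|,|Δy|) = gcd(8,2) + gcd(6,8) + gcd(2,6) = 2+2+2 = 6.
Scaling by 4 multiplies the area by 4² = 16 (so the new area is 416) and multiplies the boundary lattice-point count by 4, giving 24.
By Pick's theorem, the interior count of the dilated polygon is 416 − 24/2 + 1 = 405.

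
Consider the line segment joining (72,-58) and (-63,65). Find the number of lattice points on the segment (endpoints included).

The number of lattice points on a segment between lattice points is gcd(|Δx|,|Δy|) + 1 = gcd(135,123) + 1 = 3 + 1 = 4.

4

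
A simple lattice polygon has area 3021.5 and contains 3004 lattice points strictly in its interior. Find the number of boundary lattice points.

37

Pick's theorem gives A = I + B/2 − 1, so B = 2(A − I + 1) = 2(3021.5 − 3004 + 1) = 37.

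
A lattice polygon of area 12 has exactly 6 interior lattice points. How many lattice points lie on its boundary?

14

Pick's theorem gives A = I + B/2 − 1, so B = 2(A − I + 1) = 2(12 − 6 + 1) = 14.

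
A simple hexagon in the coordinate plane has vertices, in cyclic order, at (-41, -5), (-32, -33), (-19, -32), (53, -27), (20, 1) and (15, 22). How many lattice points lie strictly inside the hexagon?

By the shoelace formula, twice the signed area is |[(-41)·(-33) − (-32)·(-5)] + [(-32)·(-32) − (-19)·(-33)] + [(-19)·(-27) − 53·(-32)] + [53·1 − 20·(-27)] + [20·22 − 15·1] + [15·(-5) − (-41)·22]| = 5644, so the area is 2822.
Along each edge there are gcd(|Δx|,|Δy|)+1 lattice points, so counting each shared vertex once the boundary has gcd(9,28) + gcd(13,1) + gcd(72,5) + gcd(33,28) + gcd(5,21) + gcd(56,27) = 1+1+1+1+1+1 = 6.
By Pick's theorem A = I + B/2 − 1, so I = 2822 − 6/2 + 1 = 2820.

2820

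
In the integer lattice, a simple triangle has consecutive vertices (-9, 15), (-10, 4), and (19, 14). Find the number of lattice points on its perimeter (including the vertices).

The number of boundary lattice points is Σ gcd(|Δx|,|Δy|) = gcd(1,11) + gcd(29,10) + gcd(28,1) = 1+1+1 = 3.

3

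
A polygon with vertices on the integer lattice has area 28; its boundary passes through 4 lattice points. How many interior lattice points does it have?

27

From Pick's theorem, I = A − B/2 + 1 = 28 − 4/2 + 1 = 27.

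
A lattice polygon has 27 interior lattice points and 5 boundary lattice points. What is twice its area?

Pick's theorem states A = I + B/2 − 1, so A = 27 + 5/2 − 1 = 57/2.
Hence 2A = 57.

57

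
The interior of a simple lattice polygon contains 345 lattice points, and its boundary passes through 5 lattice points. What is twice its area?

693

Pick's theorem states A = I + B/2 − 1, so A = 345 + 5/2 − 1 = 693/2.
Hence 2A = 693.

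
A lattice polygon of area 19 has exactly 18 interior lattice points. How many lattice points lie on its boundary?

Pick's theorem gives A = I + B/2 − 1, so B = 2(A − I + 1) = 2(19 − 18 + 1) = 4.

4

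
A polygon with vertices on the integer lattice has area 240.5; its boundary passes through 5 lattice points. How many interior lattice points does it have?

239

Pick's theorem A = I + B/2 − 1 rearranges to I = A − B/2 + 1 = 240.5 − 5/2 + 1 = 239.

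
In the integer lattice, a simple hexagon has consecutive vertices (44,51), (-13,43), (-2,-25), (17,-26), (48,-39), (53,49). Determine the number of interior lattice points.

By the shoelace formula, twice the signed area is |[44·43 − (-13)·51] + [(-13)·(-25) − (-2)·43] + [(-2)·(-26) − 17·(-25)] + [17·(-39) − 48·(-26)] + [48·49 − 53·(-39)] + [53·51 − 44·49]| = 8994, so the area is 4497.
Summing gcd(|Δx|,|Δy|) over the edges gives the boundary count: gcd(57,8) + gcd(11,68) + gcd(19,1) + gcd(31,13) + gcd(5,88) + gcd(9,2) = 1+1+1+1+1+1 = 6.
By Pick's theorem A = I + B/2 − 1, so I = 4497 − 6/2 + 1 = 4495.

4495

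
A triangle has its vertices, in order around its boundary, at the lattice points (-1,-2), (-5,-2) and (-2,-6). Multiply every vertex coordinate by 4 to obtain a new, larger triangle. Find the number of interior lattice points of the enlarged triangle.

117

Using the shoelace formula, 2A = |[(-1)·(-2) − (-5)·(-2)] + [(-5)·(-6) − (-2)·(-2)] + [(-2)·(-2) − (-1)·(-6)]| = 16, so the area is 8.
Summing gcd(|Δx|,|Δy|) over the edges gives the boundary count: gcd(4,0) + gcd(3,4) + gcd(1,4) = 4+1+1 = 6.
Scaling by 4 multiplies the area by 4² = 16 (so the new area is 128) and multiplies the boundary lattice-point count by 4, giving 24.
By Pick's theorem, the interior count of the dilated polygon is 128 − 24/2 + 1 = 117.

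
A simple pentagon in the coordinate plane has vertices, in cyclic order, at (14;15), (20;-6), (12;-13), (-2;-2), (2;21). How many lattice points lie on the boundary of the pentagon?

Summing gcd(|Δx|,|Δy|) over the edges gives the boundary count: gcd(6,21) + gcd(8,7) + gcd(14,11) + gcd(4,23) + gcd(12,6) = 3+1+1+1+6 = 12.

12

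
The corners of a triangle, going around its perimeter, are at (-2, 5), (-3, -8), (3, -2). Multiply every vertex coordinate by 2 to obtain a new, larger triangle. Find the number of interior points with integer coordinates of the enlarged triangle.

137

The shoelace formula gives twice the area as |((-2)·(-8) − (-3)·5) + ((-3)·(-2) − 3·(-8)) + (3·5 − (-2)·(-2))| = 72, so the area is 36.
Summing gcd(|Δx|,|Δy|) over the edges gives the boundary count: gcd(1,13) + gcd(6,6) + gcd(5,7) = 1+6+1 = 8.
Scaling by 2 multiplies the area by 2² = 4 (so the new area is 144) and multiplies the boundary lattice-point count by 2, giving 16.
By Pick's theorem, the interior count of the dilated polygon is 144 − 16/2 + 1 = 137.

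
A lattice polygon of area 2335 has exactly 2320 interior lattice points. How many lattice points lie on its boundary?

32

Pick's theorem gives A = I + B/2 − 1, so B = 2(A − I + 1) = 2(2335 − 2320 + 1) = 32.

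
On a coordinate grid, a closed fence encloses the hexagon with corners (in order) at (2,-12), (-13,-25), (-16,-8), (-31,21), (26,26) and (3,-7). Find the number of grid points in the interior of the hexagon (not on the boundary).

By the shoelace formula, twice the signed area is |(2·(-25) − (-13)·(-12)) + ((-13)·(-8) − (-16)·(-25)) + ((-16)·21 − (-31)·(-8)) + ((-31)·26 − 26·21) + (26·(-7) − 3·26) + (3·(-12) − 2·(-7))| = 2720, so the area is 1360.
Summing gcd(|Δx|,|Δy|) over the edges gives the boundary count: gcd(15,13) + gcd(3,17) + gcd(15,29) + gcd(57,5) + gcd(23,33) + gcd(1,5) = 1+1+1+1+1+1 = 6.
Pick's theorem gives I = A − B/2 + 1 = 1360 − 6/2 + 1 = 1358.

1358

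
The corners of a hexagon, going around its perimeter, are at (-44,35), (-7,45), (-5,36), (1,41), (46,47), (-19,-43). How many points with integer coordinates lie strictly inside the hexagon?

3737

Using the shoelace formula, 2A = |[(-44)·45 − (-7)·35] + [(-7)·36 − (-5)·45] + [(-5)·41 − 1·36] + [1·47 − 46·41] + [46·(-43) − (-19)·47] + [(-19)·35 − (-44)·(-43)]| = 7484, so the area is 3742.
Along each edge there are gcd(|Δx|,|Δy|)+1 lattice points, so counting each shared vertex once the boundary has gcd(37,10) + gcd(2,9) + gcd(6,5) + gcd(45,6) + gcd(65,90) + gcd(25,78) = 1+1+1+3+5+1 = 12.
Pick's theorem gives I = A − B/2 + 1 = 3742 − 12/2 + 1 = 3737.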